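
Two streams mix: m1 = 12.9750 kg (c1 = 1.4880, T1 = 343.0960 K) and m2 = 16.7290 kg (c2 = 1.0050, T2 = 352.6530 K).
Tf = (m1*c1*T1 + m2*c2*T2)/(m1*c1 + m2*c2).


num = 12553.1155
den = 36.1194
Tf = 347.5445 K

347.5445 K


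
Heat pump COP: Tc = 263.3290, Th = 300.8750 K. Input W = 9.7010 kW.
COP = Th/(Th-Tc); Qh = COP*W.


COP = 300.8750 / 37.5460 = 8.0135
Qh = 8.0135 * 9.7010 = 77.7390 kW

COP = 8.0135, Qh = 77.7390 kW


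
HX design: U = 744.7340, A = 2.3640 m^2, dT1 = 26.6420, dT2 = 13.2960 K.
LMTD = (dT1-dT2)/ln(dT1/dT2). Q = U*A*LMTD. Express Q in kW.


LMTD = 19.2022 K
Q = 744.7340 * 2.3640 * 19.2022 = 33806.3998 W = 33.8064 kW

33.8064 kW


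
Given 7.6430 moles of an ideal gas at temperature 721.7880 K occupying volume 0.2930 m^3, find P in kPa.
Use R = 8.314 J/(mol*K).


P = nRT/V = 7.6430 * 8.314 * 721.7880 / 0.2930
= 45865.2259 / 0.2930 = 156536.6073 Pa = 156.5366 kPa

156.5366 kPa


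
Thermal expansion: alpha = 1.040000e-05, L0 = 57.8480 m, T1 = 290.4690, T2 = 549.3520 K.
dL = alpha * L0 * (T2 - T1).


dT = 258.8830 K
dL = 1.040000e-05 * 57.8480 * 258.8830 = 0.155749 m
L_final = 58.003749 m

dL = 0.155749 m


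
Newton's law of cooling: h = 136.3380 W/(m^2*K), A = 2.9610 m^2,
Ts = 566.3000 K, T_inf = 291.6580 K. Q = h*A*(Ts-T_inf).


dT = 274.6420 K
Q = 136.3380 * 2.9610 * 274.6420 = 110872.1015 W

110872.1015 W


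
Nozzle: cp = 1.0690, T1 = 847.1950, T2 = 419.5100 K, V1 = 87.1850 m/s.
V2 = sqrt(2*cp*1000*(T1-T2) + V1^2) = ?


dT = 427.6850 K
2*cp*1000*dT = 914390.5300
V1^2 = 7601.2242
V2 = sqrt(921991.7542) = 960.2040 m/s

960.2040 m/s


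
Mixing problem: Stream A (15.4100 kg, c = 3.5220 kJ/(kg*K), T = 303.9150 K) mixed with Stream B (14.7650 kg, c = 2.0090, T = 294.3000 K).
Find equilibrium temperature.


num = 25224.4758
den = 83.9369
Tf = 300.5171 K

300.5171 K


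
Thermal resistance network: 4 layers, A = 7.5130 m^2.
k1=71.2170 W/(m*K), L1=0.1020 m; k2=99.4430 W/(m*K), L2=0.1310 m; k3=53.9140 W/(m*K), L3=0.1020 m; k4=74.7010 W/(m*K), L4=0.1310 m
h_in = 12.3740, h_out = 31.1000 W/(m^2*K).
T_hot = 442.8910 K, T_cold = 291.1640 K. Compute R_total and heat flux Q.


R_conv_in = 1/(12.3740*7.5130) = 0.0108
R_1 = 0.1020/(71.2170*7.5130) = 0.0002
R_2 = 0.1310/(99.4430*7.5130) = 0.0002
R_3 = 0.1020/(53.9140*7.5130) = 0.0003
R_4 = 0.1310/(74.7010*7.5130) = 0.0002
R_conv_out = 1/(31.1000*7.5130) = 0.0043
R_total = 0.0159 K/W
Q = 151.7270 / 0.0159 = 9549.9822 W

R_total = 0.0159 K/W, Q = 9549.9822 W


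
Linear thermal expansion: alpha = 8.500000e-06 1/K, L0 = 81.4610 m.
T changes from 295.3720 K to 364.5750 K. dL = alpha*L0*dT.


dT = 69.2030 K
dL = 8.500000e-06 * 81.4610 * 69.2030 = 0.047917 m
L_final = 81.508917 m

dL = 0.047917 m


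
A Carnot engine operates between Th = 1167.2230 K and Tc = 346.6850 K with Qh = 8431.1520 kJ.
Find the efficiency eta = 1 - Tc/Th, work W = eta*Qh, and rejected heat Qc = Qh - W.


eta = 1 - 346.6850/1167.2230 = 0.7030
W = 0.7030 * 8431.1520 = 5926.9571 kJ
Qc = 8431.1520 - 5926.9571 = 2504.1949 kJ

eta = 70.2983%, W = 5926.9571 kJ, Qc = 2504.1949 kJ


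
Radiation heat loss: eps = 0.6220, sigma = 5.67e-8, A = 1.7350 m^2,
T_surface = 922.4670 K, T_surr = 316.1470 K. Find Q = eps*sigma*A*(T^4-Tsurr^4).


T^4 = 7.2411e+11
Tsurr^4 = 9.9898e+09
Q = 0.6220 * 5.67e-8 * 1.7350 * 7.1412e+11 = 43696.1367 W

43696.1367 W


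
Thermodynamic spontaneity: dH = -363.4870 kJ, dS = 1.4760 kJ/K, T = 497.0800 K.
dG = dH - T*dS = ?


T*dS = 497.0800 * 1.4760 = 733.6901 kJ
dG = -363.4870 - 733.6901 = -1097.1771 kJ (spontaneous)

dG = -1097.1771 kJ, spontaneous


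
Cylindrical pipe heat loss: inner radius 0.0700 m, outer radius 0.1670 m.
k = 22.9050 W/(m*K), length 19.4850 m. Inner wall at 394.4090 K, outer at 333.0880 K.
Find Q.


dT = 61.3210 K
ln(ro/ri) = 0.8695
Q = 2*pi*22.9050*19.4850*61.3210 / 0.8695 = 197765.6818 W

197765.6818 W


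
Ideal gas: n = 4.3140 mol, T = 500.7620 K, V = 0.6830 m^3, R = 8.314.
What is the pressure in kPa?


P = nRT/V = 4.3140 * 8.314 * 500.7620 / 0.6830
= 17960.6283 / 0.6830 = 26296.6740 Pa = 26.2967 kPa

26.2967 kPa


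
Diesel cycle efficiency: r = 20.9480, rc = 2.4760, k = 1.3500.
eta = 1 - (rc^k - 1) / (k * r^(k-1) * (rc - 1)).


r^(k-1) = 2.9000
rc^k = 3.4007
eta = 0.5846 = 58.4558%

58.4558%


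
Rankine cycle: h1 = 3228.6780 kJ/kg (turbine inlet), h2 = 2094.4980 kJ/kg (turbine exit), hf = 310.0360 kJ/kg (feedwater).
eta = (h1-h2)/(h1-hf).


W = 1134.1800 kJ/kg
Q_in = 2918.6420 kJ/kg
eta = 0.3886 = 38.8599%

eta = 38.8599%


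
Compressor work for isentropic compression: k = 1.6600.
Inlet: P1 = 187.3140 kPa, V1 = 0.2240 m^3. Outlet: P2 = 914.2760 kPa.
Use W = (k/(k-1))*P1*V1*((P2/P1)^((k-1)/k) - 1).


(k-1)/k = 0.3976
(P2/P1)^exp = 1.8782
W = 2.5152 * 187.3140 * 0.2240 * (1.8782 - 1) = 92.6787 kJ

92.6787 kJ


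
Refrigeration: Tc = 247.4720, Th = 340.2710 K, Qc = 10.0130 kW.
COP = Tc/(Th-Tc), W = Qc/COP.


COP = 247.4720 / 92.7990 = 2.6668
W = 10.0130 / 2.6668 = 3.7548 kW

COP = 2.6668, W = 3.7548 kW


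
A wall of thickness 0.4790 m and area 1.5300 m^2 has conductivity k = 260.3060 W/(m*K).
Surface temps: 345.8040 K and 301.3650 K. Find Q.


dT = 44.4390 K
Q = 260.3060 * 1.5300 * 44.4390 / 0.4790 = 36949.1433 W

36949.1433 W


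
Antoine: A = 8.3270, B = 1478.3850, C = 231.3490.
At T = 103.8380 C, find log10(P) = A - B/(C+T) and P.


C+T = 335.1870
B/(C+T) = 4.4106
log10(P) = 8.3270 - 4.4106 = 3.9164
P = 10^3.9164 = 8248.4529 mmHg

8248.4529 mmHg


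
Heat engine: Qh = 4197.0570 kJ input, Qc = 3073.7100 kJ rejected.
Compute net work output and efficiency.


W = 4197.0570 - 3073.7100 = 1123.3470 kJ
eta = 1123.3470 / 4197.0570 = 0.2677 = 26.7651%

W = 1123.3470 kJ, eta = 26.7651%


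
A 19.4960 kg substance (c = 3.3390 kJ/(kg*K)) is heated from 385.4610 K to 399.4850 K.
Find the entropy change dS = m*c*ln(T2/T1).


T2/T1 = 1.0364
ln(T2/T1) = 0.0357
dS = 19.4960 * 3.3390 * 0.0357 = 2.3263 kJ/K

2.3263 kJ/K


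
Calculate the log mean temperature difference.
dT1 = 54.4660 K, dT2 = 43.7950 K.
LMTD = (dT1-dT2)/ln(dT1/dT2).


dT1/dT2 = 1.2437
ln(dT1/dT2) = 0.2181
LMTD = 10.6710 / 0.2181 = 48.9367 K

48.9367 K


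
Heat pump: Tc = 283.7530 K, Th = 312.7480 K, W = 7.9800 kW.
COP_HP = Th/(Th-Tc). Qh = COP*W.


COP = 312.7480 / 28.9950 = 10.7863
Qh = 10.7863 * 7.9800 = 86.0745 kW

COP = 10.7863, Qh = 86.0745 kW


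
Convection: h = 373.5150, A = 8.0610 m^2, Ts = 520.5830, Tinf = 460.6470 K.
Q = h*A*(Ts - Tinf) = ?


dT = 59.9360 K
Q = 373.5150 * 8.0610 * 59.9360 = 180461.5670 W

180461.5670 W


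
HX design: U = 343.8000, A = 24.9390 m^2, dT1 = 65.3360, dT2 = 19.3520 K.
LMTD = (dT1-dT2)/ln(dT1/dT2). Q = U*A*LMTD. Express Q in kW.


LMTD = 37.7926 K
Q = 343.8000 * 24.9390 * 37.7926 = 324034.4780 W = 324.0345 kW

324.0345 kW


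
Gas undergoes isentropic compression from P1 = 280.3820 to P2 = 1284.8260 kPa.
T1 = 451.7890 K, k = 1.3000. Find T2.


(k-1)/k = 0.2308
(P2/P1)^exp = 1.4209
T2 = 451.7890 * 1.4209 = 641.9421 K

641.9421 K


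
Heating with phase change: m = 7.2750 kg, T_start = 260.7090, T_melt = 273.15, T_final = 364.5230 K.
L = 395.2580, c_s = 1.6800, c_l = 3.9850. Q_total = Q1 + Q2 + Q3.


Q1 (sensible, solid) = 7.2750 * 1.6800 * 12.4410 = 152.0539 kJ
Q2 (latent) = 7.2750 * 395.2580 = 2875.5019 kJ
Q3 (sensible, liquid) = 7.2750 * 3.9850 * 91.3730 = 2648.9832 kJ
Q_total = 5676.5391 kJ

5676.5391 kJ


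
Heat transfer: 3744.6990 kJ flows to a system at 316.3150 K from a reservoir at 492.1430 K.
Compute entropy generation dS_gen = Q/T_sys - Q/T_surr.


dS_sys = 3744.6990/316.3150 = 11.8385 kJ/K
dS_surr = -3744.6990/492.1430 = -7.6090 kJ/K
dS_gen = 11.8385 - 7.6090 = 4.2295 kJ/K (irreversible)

dS_gen = 4.2295 kJ/K, irreversible


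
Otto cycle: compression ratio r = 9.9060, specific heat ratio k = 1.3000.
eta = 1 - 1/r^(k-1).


r^(k-1) = 1.9896
eta = 1 - 1/1.9896 = 0.4974 = 49.7391%

49.7391%


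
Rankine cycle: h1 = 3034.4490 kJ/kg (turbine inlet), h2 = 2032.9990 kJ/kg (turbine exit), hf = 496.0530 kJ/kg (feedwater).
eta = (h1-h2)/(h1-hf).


W = 1001.4500 kJ/kg
Q_in = 2538.3960 kJ/kg
eta = 0.3945 = 39.4521%

eta = 39.4521%


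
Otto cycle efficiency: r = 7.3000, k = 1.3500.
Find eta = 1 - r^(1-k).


r^(k-1) = 2.0052
eta = 1 - 1/2.0052 = 0.5013 = 50.1303%

50.1303%


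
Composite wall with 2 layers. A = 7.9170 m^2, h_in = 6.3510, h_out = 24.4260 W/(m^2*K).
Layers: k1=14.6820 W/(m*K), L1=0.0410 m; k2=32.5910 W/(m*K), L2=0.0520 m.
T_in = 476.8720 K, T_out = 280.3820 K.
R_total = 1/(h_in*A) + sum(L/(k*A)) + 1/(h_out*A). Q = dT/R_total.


R_conv_in = 1/(6.3510*7.9170) = 0.0199
R_1 = 0.0410/(14.6820*7.9170) = 0.0004
R_2 = 0.0520/(32.5910*7.9170) = 0.0002
R_conv_out = 1/(24.4260*7.9170) = 0.0052
R_total = 0.0256 K/W
Q = 196.4900 / 0.0256 = 7671.2889 W

R_total = 0.0256 K/W, Q = 7671.2889 W


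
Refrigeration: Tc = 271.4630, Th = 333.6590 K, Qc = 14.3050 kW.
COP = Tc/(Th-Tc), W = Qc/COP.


COP = 271.4630 / 62.1960 = 4.3646
W = 14.3050 / 4.3646 = 3.2775 kW

COP = 4.3646, W = 3.2775 kW


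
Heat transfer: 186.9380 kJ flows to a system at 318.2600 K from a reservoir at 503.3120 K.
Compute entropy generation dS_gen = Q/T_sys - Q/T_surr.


dS_sys = 186.9380/318.2600 = 0.5874 kJ/K
dS_surr = -186.9380/503.3120 = -0.3714 kJ/K
dS_gen = 0.5874 - 0.3714 = 0.2160 kJ/K (irreversible)

dS_gen = 0.2160 kJ/K, irreversible


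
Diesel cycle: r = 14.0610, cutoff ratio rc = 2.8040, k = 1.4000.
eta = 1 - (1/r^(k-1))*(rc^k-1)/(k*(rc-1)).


r^(k-1) = 2.8788
rc^k = 4.2353
eta = 0.5550 = 55.5010%

55.5010%


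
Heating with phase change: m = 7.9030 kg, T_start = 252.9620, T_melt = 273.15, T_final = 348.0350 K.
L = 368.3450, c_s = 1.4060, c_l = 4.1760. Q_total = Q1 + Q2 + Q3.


Q1 (sensible, solid) = 7.9030 * 1.4060 * 20.1880 = 224.3213 kJ
Q2 (latent) = 7.9030 * 368.3450 = 2911.0305 kJ
Q3 (sensible, liquid) = 7.9030 * 4.1760 * 74.8850 = 2471.4243 kJ
Q_total = 5606.7761 kJ

5606.7761 kJ


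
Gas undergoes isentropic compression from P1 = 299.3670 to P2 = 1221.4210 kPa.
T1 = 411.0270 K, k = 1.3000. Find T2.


(k-1)/k = 0.2308
(P2/P1)^exp = 1.3833
T2 = 411.0270 * 1.3833 = 568.5808 K

568.5808 K


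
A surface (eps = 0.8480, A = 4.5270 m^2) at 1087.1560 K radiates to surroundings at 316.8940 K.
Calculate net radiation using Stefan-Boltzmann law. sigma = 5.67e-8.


T^4 = 1.3969e+12
Tsurr^4 = 1.0085e+10
Q = 0.8480 * 5.67e-8 * 4.5270 * 1.3868e+12 = 301863.2523 W

301863.2523 W


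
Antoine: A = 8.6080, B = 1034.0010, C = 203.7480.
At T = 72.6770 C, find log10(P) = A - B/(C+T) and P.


C+T = 276.4250
B/(C+T) = 3.7406
log10(P) = 8.6080 - 3.7406 = 4.8674
P = 10^4.8674 = 73685.0833 mmHg

73685.0833 mmHg


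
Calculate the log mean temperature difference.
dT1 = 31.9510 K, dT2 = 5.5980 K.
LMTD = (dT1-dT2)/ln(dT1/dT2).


dT1/dT2 = 5.7076
ln(dT1/dT2) = 1.7418
LMTD = 26.3530 / 1.7418 = 15.1298 K

15.1298 K


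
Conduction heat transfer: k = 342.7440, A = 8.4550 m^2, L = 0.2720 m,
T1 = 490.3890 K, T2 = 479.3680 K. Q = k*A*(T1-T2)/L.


dT = 11.0210 K
Q = 342.7440 * 8.4550 * 11.0210 / 0.2720 = 117418.2413 W

117418.2413 W


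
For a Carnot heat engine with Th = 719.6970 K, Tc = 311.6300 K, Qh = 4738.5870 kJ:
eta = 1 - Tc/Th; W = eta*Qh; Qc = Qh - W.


eta = 1 - 311.6300/719.6970 = 0.5670
W = 0.5670 * 4738.5870 = 2686.7709 kJ
Qc = 4738.5870 - 2686.7709 = 2051.8161 kJ

eta = 56.6998%, W = 2686.7709 kJ, Qc = 2051.8161 kJ


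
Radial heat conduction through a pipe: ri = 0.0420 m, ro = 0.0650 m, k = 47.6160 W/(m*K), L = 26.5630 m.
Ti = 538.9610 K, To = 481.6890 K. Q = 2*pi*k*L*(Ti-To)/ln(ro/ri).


dT = 57.2720 K
ln(ro/ri) = 0.4367
Q = 2*pi*47.6160*26.5630*57.2720 / 0.4367 = 1042201.0434 W

1042201.0434 W


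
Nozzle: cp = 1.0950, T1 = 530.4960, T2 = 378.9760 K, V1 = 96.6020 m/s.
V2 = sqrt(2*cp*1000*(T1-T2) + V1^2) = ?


dT = 151.5200 K
2*cp*1000*dT = 331828.8000
V1^2 = 9331.9464
V2 = sqrt(341160.7464) = 584.0897 m/s

584.0897 m/s


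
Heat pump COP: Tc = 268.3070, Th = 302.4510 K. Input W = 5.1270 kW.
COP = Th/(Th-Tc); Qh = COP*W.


COP = 302.4510 / 34.1440 = 8.8581
Qh = 8.8581 * 5.1270 = 45.4155 kW

COP = 8.8581, Qh = 45.4155 kW


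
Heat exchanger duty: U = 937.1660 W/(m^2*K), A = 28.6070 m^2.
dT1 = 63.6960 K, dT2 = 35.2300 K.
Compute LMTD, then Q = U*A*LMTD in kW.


LMTD = 48.0663 K
Q = 937.1660 * 28.6070 * 48.0663 = 1288633.5902 W = 1288.6336 kW

1288.6336 kW


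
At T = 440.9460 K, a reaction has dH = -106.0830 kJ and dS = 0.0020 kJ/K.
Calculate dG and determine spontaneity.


T*dS = 440.9460 * 0.0020 = 0.8819 kJ
dG = -106.0830 - 0.8819 = -106.9649 kJ (spontaneous)

dG = -106.9649 kJ, spontaneous


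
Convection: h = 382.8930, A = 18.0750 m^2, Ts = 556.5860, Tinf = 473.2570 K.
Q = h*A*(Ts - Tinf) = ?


dT = 83.3290 K
Q = 382.8930 * 18.0750 * 83.3290 = 576702.5912 W

576702.5912 W


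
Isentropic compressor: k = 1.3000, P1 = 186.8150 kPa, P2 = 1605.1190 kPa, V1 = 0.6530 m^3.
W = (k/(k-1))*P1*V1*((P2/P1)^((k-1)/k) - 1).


(k-1)/k = 0.2308
(P2/P1)^exp = 1.6427
W = 4.3333 * 186.8150 * 0.6530 * (1.6427 - 1) = 339.7512 kJ

339.7512 kJ


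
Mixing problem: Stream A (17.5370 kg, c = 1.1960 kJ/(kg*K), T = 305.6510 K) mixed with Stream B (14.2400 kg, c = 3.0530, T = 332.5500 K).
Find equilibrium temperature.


num = 20868.3192
den = 64.4490
Tf = 323.7960 K

323.7960 K


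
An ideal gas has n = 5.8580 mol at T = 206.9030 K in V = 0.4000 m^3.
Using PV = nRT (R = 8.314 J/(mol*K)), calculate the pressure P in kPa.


P = nRT/V = 5.8580 * 8.314 * 206.9030 / 0.4000
= 10076.8821 / 0.4000 = 25192.2051 Pa = 25.1922 kPa

25.1922 kPa


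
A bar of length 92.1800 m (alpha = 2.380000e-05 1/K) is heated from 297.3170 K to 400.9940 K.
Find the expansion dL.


dT = 103.6770 K
dL = 2.380000e-05 * 92.1800 * 103.6770 = 0.227455 m
L_final = 92.407455 m

dL = 0.227455 m


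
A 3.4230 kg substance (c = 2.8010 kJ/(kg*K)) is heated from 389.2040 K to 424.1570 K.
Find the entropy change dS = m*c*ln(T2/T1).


T2/T1 = 1.0898
ln(T2/T1) = 0.0860
dS = 3.4230 * 2.8010 * 0.0860 = 0.8246 kJ/K

0.8246 kJ/K


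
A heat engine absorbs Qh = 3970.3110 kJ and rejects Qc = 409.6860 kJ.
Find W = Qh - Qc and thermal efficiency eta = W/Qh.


W = 3970.3110 - 409.6860 = 3560.6250 kJ
eta = 3560.6250 / 3970.3110 = 0.8968 = 89.6813%

W = 3560.6250 kJ, eta = 89.6813%


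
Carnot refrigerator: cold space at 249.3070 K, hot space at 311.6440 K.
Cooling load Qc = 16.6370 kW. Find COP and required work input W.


COP = 249.3070 / 62.3370 = 3.9993
W = 16.6370 / 3.9993 = 4.1599 kW

COP = 3.9993, W = 4.1599 kW


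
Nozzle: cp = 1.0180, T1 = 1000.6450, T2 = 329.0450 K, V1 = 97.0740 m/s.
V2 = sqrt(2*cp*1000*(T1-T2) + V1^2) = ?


dT = 671.6000 K
2*cp*1000*dT = 1367377.6000
V1^2 = 9423.3615
V2 = sqrt(1376800.9615) = 1173.3716 m/s

1173.3716 m/s


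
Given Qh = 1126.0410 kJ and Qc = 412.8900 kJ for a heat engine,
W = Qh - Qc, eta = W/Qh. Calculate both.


W = 1126.0410 - 412.8900 = 713.1510 kJ
eta = 713.1510 / 1126.0410 = 0.6333 = 63.3326%

W = 713.1510 kJ, eta = 63.3326%


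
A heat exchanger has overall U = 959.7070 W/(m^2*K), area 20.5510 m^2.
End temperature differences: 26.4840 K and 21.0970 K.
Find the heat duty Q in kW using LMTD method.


LMTD = 23.6885 K
Q = 959.7070 * 20.5510 * 23.6885 = 467206.8256 W = 467.2068 kW

467.2068 kW


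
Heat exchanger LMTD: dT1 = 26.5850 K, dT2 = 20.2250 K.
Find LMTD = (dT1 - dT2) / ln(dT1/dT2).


dT1/dT2 = 1.3145
ln(dT1/dT2) = 0.2734
LMTD = 6.3600 / 0.2734 = 23.2603 K

23.2603 K


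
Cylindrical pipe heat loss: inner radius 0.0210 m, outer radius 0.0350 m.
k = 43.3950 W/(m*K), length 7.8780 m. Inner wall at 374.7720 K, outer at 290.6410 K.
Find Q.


dT = 84.1310 K
ln(ro/ri) = 0.5108
Q = 2*pi*43.3950*7.8780*84.1310 / 0.5108 = 353768.3000 W

353768.3000 W


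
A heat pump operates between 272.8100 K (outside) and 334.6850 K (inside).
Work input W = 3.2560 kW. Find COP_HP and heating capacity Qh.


COP = 334.6850 / 61.8750 = 5.4091
Qh = 5.4091 * 3.2560 = 17.6119 kW

COP = 5.4091, Qh = 17.6119 kW


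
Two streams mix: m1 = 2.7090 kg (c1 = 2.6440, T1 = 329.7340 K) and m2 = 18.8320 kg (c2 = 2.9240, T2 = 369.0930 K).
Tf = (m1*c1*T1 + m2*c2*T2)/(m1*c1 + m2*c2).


num = 22685.7718
den = 62.2274
Tf = 364.5626 K

364.5626 K


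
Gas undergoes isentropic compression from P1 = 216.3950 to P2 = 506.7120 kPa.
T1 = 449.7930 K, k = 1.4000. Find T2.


(k-1)/k = 0.2857
(P2/P1)^exp = 1.2752
T2 = 449.7930 * 1.2752 = 573.5722 K

573.5722 K


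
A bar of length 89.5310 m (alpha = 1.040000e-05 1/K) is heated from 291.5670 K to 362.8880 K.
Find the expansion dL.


dT = 71.3210 K
dL = 1.040000e-05 * 89.5310 * 71.3210 = 0.066409 m
L_final = 89.597409 m

dL = 0.066409 m


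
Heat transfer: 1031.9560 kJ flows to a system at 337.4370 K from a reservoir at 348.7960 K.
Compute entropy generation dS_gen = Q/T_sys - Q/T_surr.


dS_sys = 1031.9560/337.4370 = 3.0582 kJ/K
dS_surr = -1031.9560/348.7960 = -2.9586 kJ/K
dS_gen = 3.0582 - 2.9586 = 0.0996 kJ/K (irreversible)

dS_gen = 0.0996 kJ/K, irreversible


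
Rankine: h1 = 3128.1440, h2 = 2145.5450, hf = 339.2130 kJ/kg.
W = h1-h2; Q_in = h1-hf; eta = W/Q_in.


W = 982.5990 kJ/kg
Q_in = 2788.9310 kJ/kg
eta = 0.3523 = 35.2321%

eta = 35.2321%


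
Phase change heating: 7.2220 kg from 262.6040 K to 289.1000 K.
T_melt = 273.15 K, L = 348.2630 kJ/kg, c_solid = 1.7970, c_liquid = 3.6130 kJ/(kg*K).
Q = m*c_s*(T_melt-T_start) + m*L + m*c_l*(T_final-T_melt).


Q1 (sensible, solid) = 7.2220 * 1.7970 * 10.5460 = 136.8653 kJ
Q2 (latent) = 7.2220 * 348.2630 = 2515.1554 kJ
Q3 (sensible, liquid) = 7.2220 * 3.6130 * 15.9500 = 416.1847 kJ
Q_total = 3068.2054 kJ

3068.2054 kJ


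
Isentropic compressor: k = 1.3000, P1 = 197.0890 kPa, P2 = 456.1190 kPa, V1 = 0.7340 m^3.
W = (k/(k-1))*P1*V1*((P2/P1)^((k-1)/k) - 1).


(k-1)/k = 0.2308
(P2/P1)^exp = 1.2137
W = 4.3333 * 197.0890 * 0.7340 * (1.2137 - 1) = 133.9361 kJ

133.9361 kJ


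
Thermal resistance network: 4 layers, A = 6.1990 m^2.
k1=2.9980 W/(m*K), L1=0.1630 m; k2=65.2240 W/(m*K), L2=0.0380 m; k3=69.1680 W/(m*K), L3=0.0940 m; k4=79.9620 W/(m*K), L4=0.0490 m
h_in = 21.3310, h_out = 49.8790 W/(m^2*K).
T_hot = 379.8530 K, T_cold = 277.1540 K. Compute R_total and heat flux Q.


R_conv_in = 1/(21.3310*6.1990) = 0.0076
R_1 = 0.1630/(2.9980*6.1990) = 0.0088
R_2 = 0.0380/(65.2240*6.1990) = 9.3984e-05
R_3 = 0.0940/(69.1680*6.1990) = 0.0002
R_4 = 0.0490/(79.9620*6.1990) = 9.8853e-05
R_conv_out = 1/(49.8790*6.1990) = 0.0032
R_total = 0.0200 K/W
Q = 102.6990 / 0.0200 = 5140.2306 W

R_total = 0.0200 K/W, Q = 5140.2306 W


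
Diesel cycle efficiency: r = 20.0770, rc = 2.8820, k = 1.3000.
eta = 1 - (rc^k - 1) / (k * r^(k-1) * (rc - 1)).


r^(k-1) = 2.4593
rc^k = 3.9592
eta = 0.5082 = 50.8193%

50.8193%


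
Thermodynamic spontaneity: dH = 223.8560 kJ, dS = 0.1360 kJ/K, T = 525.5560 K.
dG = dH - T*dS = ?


T*dS = 525.5560 * 0.1360 = 71.4756 kJ
dG = 223.8560 - 71.4756 = 152.3804 kJ (non-spontaneous)

dG = 152.3804 kJ, non-spontaneous


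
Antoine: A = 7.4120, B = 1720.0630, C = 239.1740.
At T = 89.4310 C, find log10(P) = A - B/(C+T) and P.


C+T = 328.6050
B/(C+T) = 5.2344
log10(P) = 7.4120 - 5.2344 = 2.1776
P = 10^2.1776 = 150.5083 mmHg

150.5083 mmHg


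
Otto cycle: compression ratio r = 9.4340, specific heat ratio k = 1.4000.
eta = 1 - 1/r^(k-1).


r^(k-1) = 2.4540
eta = 1 - 1/2.4540 = 0.5925 = 59.2506%

59.2506%


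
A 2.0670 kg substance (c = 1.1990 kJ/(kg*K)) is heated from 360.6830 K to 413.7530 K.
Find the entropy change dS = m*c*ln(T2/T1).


T2/T1 = 1.1471
ln(T2/T1) = 0.1373
dS = 2.0670 * 1.1990 * 0.1373 = 0.3402 kJ/K

0.3402 kJ/K


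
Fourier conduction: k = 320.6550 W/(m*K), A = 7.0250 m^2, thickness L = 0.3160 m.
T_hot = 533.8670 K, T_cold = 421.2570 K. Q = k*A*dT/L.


dT = 112.6100 K
Q = 320.6550 * 7.0250 * 112.6100 / 0.3160 = 802738.7368 W

802738.7368 W


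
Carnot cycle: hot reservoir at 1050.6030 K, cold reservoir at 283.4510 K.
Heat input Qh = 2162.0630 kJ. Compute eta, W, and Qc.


eta = 1 - 283.4510/1050.6030 = 0.7302
W = 0.7302 * 2162.0630 = 1578.7419 kJ
Qc = 2162.0630 - 1578.7419 = 583.3211 kJ

eta = 73.0202%, W = 1578.7419 kJ, Qc = 583.3211 kJ


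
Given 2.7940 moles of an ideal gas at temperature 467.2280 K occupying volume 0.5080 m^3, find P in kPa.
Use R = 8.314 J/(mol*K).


P = nRT/V = 2.7940 * 8.314 * 467.2280 / 0.5080
= 10853.3869 / 0.5080 = 21364.9348 Pa = 21.3649 kPa

21.3649 kPa


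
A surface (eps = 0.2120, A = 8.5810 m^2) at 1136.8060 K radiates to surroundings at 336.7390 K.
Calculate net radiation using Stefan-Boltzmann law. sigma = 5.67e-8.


T^4 = 1.6701e+12
Tsurr^4 = 1.2858e+10
Q = 0.2120 * 5.67e-8 * 8.5810 * 1.6573e+12 = 170940.7977 W

170940.7977 W


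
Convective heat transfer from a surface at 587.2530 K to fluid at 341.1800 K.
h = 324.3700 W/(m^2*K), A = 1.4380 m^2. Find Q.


dT = 246.0730 K
Q = 324.3700 * 1.4380 * 246.0730 = 114779.2892 W

114779.2892 W


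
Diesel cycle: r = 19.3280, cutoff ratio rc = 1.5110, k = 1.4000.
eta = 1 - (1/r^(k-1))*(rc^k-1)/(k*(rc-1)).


r^(k-1) = 3.2695
rc^k = 1.7823
eta = 0.6656 = 66.5554%

66.5554%


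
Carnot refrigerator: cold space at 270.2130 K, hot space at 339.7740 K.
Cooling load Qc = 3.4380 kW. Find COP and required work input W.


COP = 270.2130 / 69.5610 = 3.8845
W = 3.4380 / 3.8845 = 0.8850 kW

COP = 3.8845, W = 0.8850 kW


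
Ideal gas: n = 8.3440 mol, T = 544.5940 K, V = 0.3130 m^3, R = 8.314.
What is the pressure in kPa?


P = nRT/V = 8.3440 * 8.314 * 544.5940 / 0.3130
= 37779.5837 / 0.3130 = 120701.5453 Pa = 120.7015 kPa

120.7015 kPa


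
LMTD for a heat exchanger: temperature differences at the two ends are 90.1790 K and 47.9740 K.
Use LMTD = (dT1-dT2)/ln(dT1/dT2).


dT1/dT2 = 1.8797
ln(dT1/dT2) = 0.6311
LMTD = 42.2050 / 0.6311 = 66.8713 K

66.8713 K


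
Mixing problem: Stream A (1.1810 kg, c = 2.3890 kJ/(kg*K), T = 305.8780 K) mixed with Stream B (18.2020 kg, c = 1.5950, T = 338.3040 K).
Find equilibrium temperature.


num = 10684.7129
den = 31.8536
Tf = 335.4319 K

335.4319 K


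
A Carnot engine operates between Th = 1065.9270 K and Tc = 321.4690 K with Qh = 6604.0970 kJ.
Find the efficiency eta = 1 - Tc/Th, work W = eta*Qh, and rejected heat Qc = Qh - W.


eta = 1 - 321.4690/1065.9270 = 0.6984
W = 0.6984 * 6604.0970 = 4612.3917 kJ
Qc = 6604.0970 - 4612.3917 = 1991.7053 kJ

eta = 69.8414%, W = 4612.3917 kJ, Qc = 1991.7053 kJ


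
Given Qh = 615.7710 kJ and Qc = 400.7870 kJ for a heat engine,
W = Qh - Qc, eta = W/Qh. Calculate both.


W = 615.7710 - 400.7870 = 214.9840 kJ
eta = 214.9840 / 615.7710 = 0.3491 = 34.9130%

W = 214.9840 kJ, eta = 34.9130%


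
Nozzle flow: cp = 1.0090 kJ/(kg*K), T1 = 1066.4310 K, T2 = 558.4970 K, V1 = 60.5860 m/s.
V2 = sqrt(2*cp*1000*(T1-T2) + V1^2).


dT = 507.9340 K
2*cp*1000*dT = 1025010.8120
V1^2 = 3670.6634
V2 = sqrt(1028681.4754) = 1014.2394 m/s

1014.2394 m/s


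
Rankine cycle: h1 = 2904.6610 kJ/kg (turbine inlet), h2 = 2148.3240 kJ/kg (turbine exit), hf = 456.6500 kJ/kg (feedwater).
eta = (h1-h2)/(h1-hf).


W = 756.3370 kJ/kg
Q_in = 2448.0110 kJ/kg
eta = 0.3090 = 30.8960%

eta = 30.8960%


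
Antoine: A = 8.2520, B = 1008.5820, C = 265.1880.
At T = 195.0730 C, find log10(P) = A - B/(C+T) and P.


C+T = 460.2610
B/(C+T) = 2.1913
log10(P) = 8.2520 - 2.1913 = 6.0607
P = 10^6.0607 = 1149936.2753 mmHg

1149936.2753 mmHg


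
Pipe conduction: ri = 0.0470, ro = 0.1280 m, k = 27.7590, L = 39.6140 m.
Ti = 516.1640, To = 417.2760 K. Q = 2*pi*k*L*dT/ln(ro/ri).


dT = 98.8880 K
ln(ro/ri) = 1.0019
Q = 2*pi*27.7590*39.6140*98.8880 / 1.0019 = 681960.3340 W

681960.3340 W


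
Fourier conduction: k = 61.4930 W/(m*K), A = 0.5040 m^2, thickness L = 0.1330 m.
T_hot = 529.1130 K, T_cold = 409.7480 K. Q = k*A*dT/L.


dT = 119.3650 K
Q = 61.4930 * 0.5040 * 119.3650 / 0.1330 = 27815.1611 W

27815.1611 W


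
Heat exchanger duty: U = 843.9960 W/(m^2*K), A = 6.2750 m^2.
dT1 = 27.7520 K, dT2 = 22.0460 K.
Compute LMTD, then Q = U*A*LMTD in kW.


LMTD = 24.7896 K
Q = 843.9960 * 6.2750 * 24.7896 = 131287.8298 W = 131.2878 kW

131.2878 kW


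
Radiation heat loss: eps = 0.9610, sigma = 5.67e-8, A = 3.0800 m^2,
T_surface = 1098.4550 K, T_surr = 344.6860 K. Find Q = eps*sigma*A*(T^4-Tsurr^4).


T^4 = 1.4559e+12
Tsurr^4 = 1.4115e+10
Q = 0.9610 * 5.67e-8 * 3.0800 * 1.4418e+12 = 241966.3882 W

241966.3882 W


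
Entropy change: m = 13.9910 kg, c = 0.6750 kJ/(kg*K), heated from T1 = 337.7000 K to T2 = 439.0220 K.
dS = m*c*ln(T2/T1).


T2/T1 = 1.3000
ln(T2/T1) = 0.2624
dS = 13.9910 * 0.6750 * 0.2624 = 2.4780 kJ/K

2.4780 kJ/K


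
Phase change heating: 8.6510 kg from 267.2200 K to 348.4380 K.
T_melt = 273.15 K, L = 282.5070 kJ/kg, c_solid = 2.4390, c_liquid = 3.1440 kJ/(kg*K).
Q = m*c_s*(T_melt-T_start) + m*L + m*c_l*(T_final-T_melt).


Q1 (sensible, solid) = 8.6510 * 2.4390 * 5.9300 = 125.1217 kJ
Q2 (latent) = 8.6510 * 282.5070 = 2443.9681 kJ
Q3 (sensible, liquid) = 8.6510 * 3.1440 * 75.2880 = 2047.7390 kJ
Q_total = 4616.8288 kJ

4616.8288 kJ


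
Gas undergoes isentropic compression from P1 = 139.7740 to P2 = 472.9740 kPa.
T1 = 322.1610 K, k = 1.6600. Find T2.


(k-1)/k = 0.3976
(P2/P1)^exp = 1.6236
T2 = 322.1610 * 1.6236 = 523.0722 K

523.0722 K


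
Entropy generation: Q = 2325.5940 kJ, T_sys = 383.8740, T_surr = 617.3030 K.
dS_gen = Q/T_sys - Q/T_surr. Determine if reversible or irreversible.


dS_sys = 2325.5940/383.8740 = 6.0582 kJ/K
dS_surr = -2325.5940/617.3030 = -3.7673 kJ/K
dS_gen = 6.0582 - 3.7673 = 2.2909 kJ/K (irreversible)

dS_gen = 2.2909 kJ/K, irreversible


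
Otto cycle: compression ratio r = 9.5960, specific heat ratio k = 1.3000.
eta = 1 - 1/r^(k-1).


r^(k-1) = 1.9707
eta = 1 - 1/1.9707 = 0.4926 = 49.2574%

49.2574%


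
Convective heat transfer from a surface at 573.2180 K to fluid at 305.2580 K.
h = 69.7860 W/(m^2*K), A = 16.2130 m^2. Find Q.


dT = 267.9600 K
Q = 69.7860 * 16.2130 * 267.9600 = 303180.7744 W

303180.7744 W


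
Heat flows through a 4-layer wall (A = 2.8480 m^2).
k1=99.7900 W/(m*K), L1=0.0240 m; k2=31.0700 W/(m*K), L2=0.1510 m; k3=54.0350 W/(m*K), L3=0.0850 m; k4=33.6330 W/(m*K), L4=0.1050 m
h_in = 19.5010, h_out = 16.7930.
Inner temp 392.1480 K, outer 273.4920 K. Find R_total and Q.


R_conv_in = 1/(19.5010*2.8480) = 0.0180
R_1 = 0.0240/(99.7900*2.8480) = 8.4447e-05
R_2 = 0.1510/(31.0700*2.8480) = 0.0017
R_3 = 0.0850/(54.0350*2.8480) = 0.0006
R_4 = 0.1050/(33.6330*2.8480) = 0.0011
R_conv_out = 1/(16.7930*2.8480) = 0.0209
R_total = 0.0424 K/W
Q = 118.6560 / 0.0424 = 2801.5453 W

R_total = 0.0424 K/W, Q = 2801.5453 W


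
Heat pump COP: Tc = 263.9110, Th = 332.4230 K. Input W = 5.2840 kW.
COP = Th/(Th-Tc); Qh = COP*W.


COP = 332.4230 / 68.5120 = 4.8520
Qh = 4.8520 * 5.2840 = 25.6382 kW

COP = 4.8520, Qh = 25.6382 kW


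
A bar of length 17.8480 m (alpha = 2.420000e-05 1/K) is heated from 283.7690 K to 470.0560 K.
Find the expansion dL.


dT = 186.2870 K
dL = 2.420000e-05 * 17.8480 * 186.2870 = 0.080461 m
L_final = 17.928461 m

dL = 0.080461 m


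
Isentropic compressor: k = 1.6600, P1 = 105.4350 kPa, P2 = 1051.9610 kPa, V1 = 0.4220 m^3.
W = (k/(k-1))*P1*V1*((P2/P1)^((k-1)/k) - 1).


(k-1)/k = 0.3976
(P2/P1)^exp = 2.4957
W = 2.5152 * 105.4350 * 0.4220 * (2.4957 - 1) = 167.3849 kJ

167.3849 kJ


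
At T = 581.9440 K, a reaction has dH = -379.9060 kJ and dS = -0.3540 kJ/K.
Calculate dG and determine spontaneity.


T*dS = 581.9440 * -0.3540 = -206.0082 kJ
dG = -379.9060 + 206.0082 = -173.8978 kJ (spontaneous)

dG = -173.8978 kJ, spontaneous


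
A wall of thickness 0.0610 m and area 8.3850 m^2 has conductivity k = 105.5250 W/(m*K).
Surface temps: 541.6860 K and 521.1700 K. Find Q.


dT = 20.5160 K
Q = 105.5250 * 8.3850 * 20.5160 / 0.0610 = 297592.0213 W

297592.0213 W


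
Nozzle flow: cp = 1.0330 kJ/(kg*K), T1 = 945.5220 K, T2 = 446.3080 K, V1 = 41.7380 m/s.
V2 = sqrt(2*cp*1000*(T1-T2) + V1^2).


dT = 499.2140 K
2*cp*1000*dT = 1031376.1240
V1^2 = 1742.0606
V2 = sqrt(1033118.1846) = 1016.4242 m/s

1016.4242 m/s


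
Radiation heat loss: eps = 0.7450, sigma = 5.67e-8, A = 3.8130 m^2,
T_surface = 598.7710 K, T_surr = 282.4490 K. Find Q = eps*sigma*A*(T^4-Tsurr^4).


T^4 = 1.2854e+11
Tsurr^4 = 6.3644e+09
Q = 0.7450 * 5.67e-8 * 3.8130 * 1.2218e+11 = 19678.6572 W

19678.6572 W


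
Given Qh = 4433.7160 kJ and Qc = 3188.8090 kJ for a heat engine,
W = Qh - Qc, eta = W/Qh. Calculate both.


W = 4433.7160 - 3188.8090 = 1244.9070 kJ
eta = 1244.9070 / 4433.7160 = 0.2808 = 28.0782%

W = 1244.9070 kJ, eta = 28.0782%


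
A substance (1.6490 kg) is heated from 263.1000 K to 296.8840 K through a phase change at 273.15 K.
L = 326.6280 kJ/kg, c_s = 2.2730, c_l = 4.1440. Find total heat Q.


Q1 (sensible, solid) = 1.6490 * 2.2730 * 10.0500 = 37.6692 kJ
Q2 (latent) = 1.6490 * 326.6280 = 538.6096 kJ
Q3 (sensible, liquid) = 1.6490 * 4.1440 * 23.7340 = 162.1852 kJ
Q_total = 738.4640 kJ

738.4640 kJ


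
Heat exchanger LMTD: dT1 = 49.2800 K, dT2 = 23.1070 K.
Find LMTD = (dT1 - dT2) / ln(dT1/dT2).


dT1/dT2 = 2.1327
ln(dT1/dT2) = 0.7574
LMTD = 26.1730 / 0.7574 = 34.5572 K

34.5572 K


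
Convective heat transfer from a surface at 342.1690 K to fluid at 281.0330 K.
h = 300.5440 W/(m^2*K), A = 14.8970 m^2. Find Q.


dT = 61.1360 K
Q = 300.5440 * 14.8970 * 61.1360 = 273718.3418 W

273718.3418 W


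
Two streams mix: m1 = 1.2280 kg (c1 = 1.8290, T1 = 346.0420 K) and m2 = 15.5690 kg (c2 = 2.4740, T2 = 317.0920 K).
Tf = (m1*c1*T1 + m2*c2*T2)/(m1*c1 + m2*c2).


num = 12990.8709
den = 40.7637
Tf = 318.6871 K

318.6871 K


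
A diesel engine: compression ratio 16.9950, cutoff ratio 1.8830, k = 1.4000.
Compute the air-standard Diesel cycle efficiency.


r^(k-1) = 3.1055
rc^k = 2.4254
eta = 0.6287 = 62.8694%

62.8694%


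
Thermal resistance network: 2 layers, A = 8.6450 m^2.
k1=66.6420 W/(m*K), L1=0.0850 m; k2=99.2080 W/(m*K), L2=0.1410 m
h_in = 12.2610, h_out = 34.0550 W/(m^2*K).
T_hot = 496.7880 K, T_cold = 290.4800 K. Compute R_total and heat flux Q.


R_conv_in = 1/(12.2610*8.6450) = 0.0094
R_1 = 0.0850/(66.6420*8.6450) = 0.0001
R_2 = 0.1410/(99.2080*8.6450) = 0.0002
R_conv_out = 1/(34.0550*8.6450) = 0.0034
R_total = 0.0131 K/W
Q = 206.3080 / 0.0131 = 15697.2915 W

R_total = 0.0131 K/W, Q = 15697.2915 W


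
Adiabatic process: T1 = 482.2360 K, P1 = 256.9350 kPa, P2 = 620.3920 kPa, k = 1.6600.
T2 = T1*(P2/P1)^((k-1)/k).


(k-1)/k = 0.3976
(P2/P1)^exp = 1.4198
T2 = 482.2360 * 1.4198 = 684.6589 K

684.6589 K


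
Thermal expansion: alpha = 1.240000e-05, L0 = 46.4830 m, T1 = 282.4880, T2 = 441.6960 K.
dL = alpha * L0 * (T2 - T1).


dT = 159.2080 K
dL = 1.240000e-05 * 46.4830 * 159.2080 = 0.091766 m
L_final = 46.574766 m

dL = 0.091766 m


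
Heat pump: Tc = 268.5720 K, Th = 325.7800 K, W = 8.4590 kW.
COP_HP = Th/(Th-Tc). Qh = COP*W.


COP = 325.7800 / 57.2080 = 5.6947
Qh = 5.6947 * 8.4590 = 48.1711 kW

COP = 5.6947, Qh = 48.1711 kW


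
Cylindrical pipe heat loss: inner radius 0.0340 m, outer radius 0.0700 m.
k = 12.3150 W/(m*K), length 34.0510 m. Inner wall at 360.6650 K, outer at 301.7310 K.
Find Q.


dT = 58.9340 K
ln(ro/ri) = 0.7221
Q = 2*pi*12.3150*34.0510*58.9340 / 0.7221 = 215026.4323 W

215026.4323 W


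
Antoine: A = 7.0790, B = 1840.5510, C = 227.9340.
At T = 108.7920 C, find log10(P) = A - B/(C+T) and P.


C+T = 336.7260
B/(C+T) = 5.4660
log10(P) = 7.0790 - 5.4660 = 1.6130
P = 10^1.6130 = 41.0185 mmHg

41.0185 mmHg


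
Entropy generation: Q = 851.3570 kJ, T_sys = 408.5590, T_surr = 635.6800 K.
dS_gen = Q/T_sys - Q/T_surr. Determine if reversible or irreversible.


dS_sys = 851.3570/408.5590 = 2.0838 kJ/K
dS_surr = -851.3570/635.6800 = -1.3393 kJ/K
dS_gen = 2.0838 - 1.3393 = 0.7445 kJ/K (irreversible)

dS_gen = 0.7445 kJ/K, irreversible


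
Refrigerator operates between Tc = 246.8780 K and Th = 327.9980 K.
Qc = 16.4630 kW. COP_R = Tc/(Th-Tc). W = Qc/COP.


COP = 246.8780 / 81.1200 = 3.0434
W = 16.4630 / 3.0434 = 5.4095 kW

COP = 3.0434, W = 5.4095 kW


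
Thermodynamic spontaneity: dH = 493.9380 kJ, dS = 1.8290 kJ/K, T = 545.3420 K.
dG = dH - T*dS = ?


T*dS = 545.3420 * 1.8290 = 997.4305 kJ
dG = 493.9380 - 997.4305 = -503.4925 kJ (spontaneous)

dG = -503.4925 kJ, spontaneous


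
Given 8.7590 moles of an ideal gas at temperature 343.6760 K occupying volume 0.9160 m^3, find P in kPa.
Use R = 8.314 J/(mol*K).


P = nRT/V = 8.7590 * 8.314 * 343.6760 / 0.9160
= 25027.2857 / 0.9160 = 27322.3643 Pa = 27.3224 kPa

27.3224 kPa


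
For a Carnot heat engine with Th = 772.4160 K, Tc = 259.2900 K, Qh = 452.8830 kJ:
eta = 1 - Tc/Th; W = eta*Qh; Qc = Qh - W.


eta = 1 - 259.2900/772.4160 = 0.6643
W = 0.6643 * 452.8830 = 300.8561 kJ
Qc = 452.8830 - 300.8561 = 152.0269 kJ

eta = 66.4313%, W = 300.8561 kJ, Qc = 152.0269 kJ


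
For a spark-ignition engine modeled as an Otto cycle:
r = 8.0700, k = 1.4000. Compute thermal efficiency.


r^(k-1) = 2.3054
eta = 1 - 1/2.3054 = 0.5662 = 56.6239%

56.6239%


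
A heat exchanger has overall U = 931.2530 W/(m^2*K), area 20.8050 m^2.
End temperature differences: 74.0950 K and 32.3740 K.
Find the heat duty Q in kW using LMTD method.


LMTD = 50.3881 K
Q = 931.2530 * 20.8050 * 50.3881 = 976256.0814 W = 976.2561 kW

976.2561 kW


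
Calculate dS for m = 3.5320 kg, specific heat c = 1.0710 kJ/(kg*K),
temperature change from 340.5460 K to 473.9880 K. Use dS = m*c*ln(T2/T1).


T2/T1 = 1.3918
ln(T2/T1) = 0.3306
dS = 3.5320 * 1.0710 * 0.3306 = 1.2507 kJ/K

1.2507 kJ/K


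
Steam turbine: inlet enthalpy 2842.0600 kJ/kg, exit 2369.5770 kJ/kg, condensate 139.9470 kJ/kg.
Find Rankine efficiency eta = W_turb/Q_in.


W = 472.4830 kJ/kg
Q_in = 2702.1130 kJ/kg
eta = 0.1749 = 17.4857%

eta = 17.4857%


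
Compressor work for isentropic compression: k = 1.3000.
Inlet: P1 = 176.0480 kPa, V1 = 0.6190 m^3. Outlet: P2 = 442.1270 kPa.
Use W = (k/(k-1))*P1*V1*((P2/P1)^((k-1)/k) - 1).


(k-1)/k = 0.2308
(P2/P1)^exp = 1.2368
W = 4.3333 * 176.0480 * 0.6190 * (1.2368 - 1) = 111.8065 kJ

111.8065 kJ


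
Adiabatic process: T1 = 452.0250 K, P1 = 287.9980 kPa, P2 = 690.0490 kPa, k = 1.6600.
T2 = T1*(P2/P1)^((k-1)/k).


(k-1)/k = 0.3976
(P2/P1)^exp = 1.4154
T2 = 452.0250 * 1.4154 = 639.8000 K

639.8000 K


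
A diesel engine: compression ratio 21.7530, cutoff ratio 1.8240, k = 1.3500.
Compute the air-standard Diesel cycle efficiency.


r^(k-1) = 2.9385
rc^k = 2.2510
eta = 0.6173 = 61.7282%

61.7282%


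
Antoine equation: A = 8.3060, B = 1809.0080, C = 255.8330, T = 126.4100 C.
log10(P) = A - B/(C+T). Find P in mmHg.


C+T = 382.2430
B/(C+T) = 4.7326
log10(P) = 8.3060 - 4.7326 = 3.5734
P = 10^3.5734 = 3744.4454 mmHg

3744.4454 mmHg


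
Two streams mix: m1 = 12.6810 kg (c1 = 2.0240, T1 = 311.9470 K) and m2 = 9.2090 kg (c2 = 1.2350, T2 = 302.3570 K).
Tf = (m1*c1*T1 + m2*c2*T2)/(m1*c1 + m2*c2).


num = 11445.2799
den = 37.0395
Tf = 309.0024 K

309.0024 K


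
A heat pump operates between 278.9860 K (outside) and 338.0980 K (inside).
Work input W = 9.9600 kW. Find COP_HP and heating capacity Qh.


COP = 338.0980 / 59.1120 = 5.7196
Qh = 5.7196 * 9.9600 = 56.9674 kW

COP = 5.7196, Qh = 56.9674 kW


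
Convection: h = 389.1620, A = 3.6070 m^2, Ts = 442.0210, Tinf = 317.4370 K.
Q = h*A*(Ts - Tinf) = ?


dT = 124.5840 K
Q = 389.1620 * 3.6070 * 124.5840 = 174879.4745 W

174879.4745 W


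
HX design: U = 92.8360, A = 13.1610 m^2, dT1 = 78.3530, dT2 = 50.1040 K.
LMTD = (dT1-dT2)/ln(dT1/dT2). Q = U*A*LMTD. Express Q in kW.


LMTD = 63.1794 K
Q = 92.8360 * 13.1610 * 63.1794 = 77193.5433 W = 77.1935 kW

77.1935 kW


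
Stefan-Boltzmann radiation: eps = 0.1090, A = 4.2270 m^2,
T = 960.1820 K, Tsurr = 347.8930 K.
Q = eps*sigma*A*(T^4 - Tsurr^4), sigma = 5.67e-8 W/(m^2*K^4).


T^4 = 8.4999e+11
Tsurr^4 = 1.4648e+10
Q = 0.1090 * 5.67e-8 * 4.2270 * 8.3534e+11 = 21822.5992 W

21822.5992 W


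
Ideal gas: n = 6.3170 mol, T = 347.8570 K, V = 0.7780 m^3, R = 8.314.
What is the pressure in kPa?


P = nRT/V = 6.3170 * 8.314 * 347.8570 / 0.7780
= 18269.2889 / 0.7780 = 23482.3765 Pa = 23.4824 kPa

23.4824 kPa


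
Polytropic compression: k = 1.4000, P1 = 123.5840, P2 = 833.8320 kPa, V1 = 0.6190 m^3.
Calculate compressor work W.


(k-1)/k = 0.2857
(P2/P1)^exp = 1.7254
W = 3.5000 * 123.5840 * 0.6190 * (1.7254 - 1) = 194.2226 kJ

194.2226 kJ


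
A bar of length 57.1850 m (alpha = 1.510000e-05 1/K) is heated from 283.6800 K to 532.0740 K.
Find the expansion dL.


dT = 248.3940 K
dL = 1.510000e-05 * 57.1850 * 248.3940 = 0.214487 m
L_final = 57.399487 m

dL = 0.214487 m


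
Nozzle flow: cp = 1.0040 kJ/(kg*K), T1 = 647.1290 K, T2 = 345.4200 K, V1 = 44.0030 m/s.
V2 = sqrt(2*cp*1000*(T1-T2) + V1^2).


dT = 301.7090 K
2*cp*1000*dT = 605831.6720
V1^2 = 1936.2640
V2 = sqrt(607767.9360) = 779.5947 m/s

779.5947 m/s


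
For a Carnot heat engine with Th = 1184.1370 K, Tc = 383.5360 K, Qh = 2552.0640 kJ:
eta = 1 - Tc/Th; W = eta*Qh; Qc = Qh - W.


eta = 1 - 383.5360/1184.1370 = 0.6761
W = 0.6761 * 2552.0640 = 1725.4633 kJ
Qc = 2552.0640 - 1725.4633 = 826.6007 kJ

eta = 67.6105%, W = 1725.4633 kJ, Qc = 826.6007 kJ


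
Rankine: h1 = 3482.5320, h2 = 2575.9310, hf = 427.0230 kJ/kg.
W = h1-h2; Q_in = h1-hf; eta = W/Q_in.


W = 906.6010 kJ/kg
Q_in = 3055.5090 kJ/kg
eta = 0.2967 = 29.6710%

eta = 29.6710%


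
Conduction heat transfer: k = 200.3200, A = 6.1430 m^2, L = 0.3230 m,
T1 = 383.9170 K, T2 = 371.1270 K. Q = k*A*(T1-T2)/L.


dT = 12.7900 K
Q = 200.3200 * 6.1430 * 12.7900 / 0.3230 = 48727.3563 W

48727.3563 W


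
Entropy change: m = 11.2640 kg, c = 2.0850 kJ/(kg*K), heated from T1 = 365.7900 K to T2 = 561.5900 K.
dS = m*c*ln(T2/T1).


T2/T1 = 1.5353
ln(T2/T1) = 0.4287
dS = 11.2640 * 2.0850 * 0.4287 = 10.0685 kJ/K

10.0685 kJ/K


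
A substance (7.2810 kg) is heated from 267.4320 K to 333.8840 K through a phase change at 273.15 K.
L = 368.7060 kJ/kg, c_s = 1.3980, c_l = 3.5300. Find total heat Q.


Q1 (sensible, solid) = 7.2810 * 1.3980 * 5.7180 = 58.2026 kJ
Q2 (latent) = 7.2810 * 368.7060 = 2684.5484 kJ
Q3 (sensible, liquid) = 7.2810 * 3.5300 * 60.7340 = 1560.9810 kJ
Q_total = 4303.7320 kJ

4303.7320 kJ


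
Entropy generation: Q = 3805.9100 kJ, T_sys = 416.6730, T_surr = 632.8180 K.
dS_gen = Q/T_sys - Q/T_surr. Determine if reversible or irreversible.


dS_sys = 3805.9100/416.6730 = 9.1340 kJ/K
dS_surr = -3805.9100/632.8180 = -6.0142 kJ/K
dS_gen = 9.1340 - 6.0142 = 3.1198 kJ/K (irreversible)

dS_gen = 3.1198 kJ/K, irreversible


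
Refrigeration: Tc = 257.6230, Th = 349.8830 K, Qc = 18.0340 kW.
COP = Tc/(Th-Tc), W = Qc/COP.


COP = 257.6230 / 92.2600 = 2.7924
W = 18.0340 / 2.7924 = 6.4583 kW

COP = 2.7924, W = 6.4583 kW


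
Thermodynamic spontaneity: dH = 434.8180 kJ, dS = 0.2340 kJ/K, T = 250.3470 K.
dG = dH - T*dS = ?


T*dS = 250.3470 * 0.2340 = 58.5812 kJ
dG = 434.8180 - 58.5812 = 376.2368 kJ (non-spontaneous)

dG = 376.2368 kJ, non-spontaneous


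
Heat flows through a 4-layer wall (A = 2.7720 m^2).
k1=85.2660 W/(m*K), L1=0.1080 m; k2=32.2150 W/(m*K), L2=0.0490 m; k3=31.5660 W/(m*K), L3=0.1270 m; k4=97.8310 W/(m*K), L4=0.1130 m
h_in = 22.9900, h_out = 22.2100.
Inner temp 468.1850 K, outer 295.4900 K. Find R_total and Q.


R_conv_in = 1/(22.9900*2.7720) = 0.0157
R_1 = 0.1080/(85.2660*2.7720) = 0.0005
R_2 = 0.0490/(32.2150*2.7720) = 0.0005
R_3 = 0.1270/(31.5660*2.7720) = 0.0015
R_4 = 0.1130/(97.8310*2.7720) = 0.0004
R_conv_out = 1/(22.2100*2.7720) = 0.0162
R_total = 0.0348 K/W
Q = 172.6950 / 0.0348 = 4961.3500 W

R_total = 0.0348 K/W, Q = 4961.3500 W


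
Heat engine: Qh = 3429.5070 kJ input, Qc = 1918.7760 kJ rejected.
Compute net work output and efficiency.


W = 3429.5070 - 1918.7760 = 1510.7310 kJ
eta = 1510.7310 / 3429.5070 = 0.4405 = 44.0510%

W = 1510.7310 kJ, eta = 44.0510%
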